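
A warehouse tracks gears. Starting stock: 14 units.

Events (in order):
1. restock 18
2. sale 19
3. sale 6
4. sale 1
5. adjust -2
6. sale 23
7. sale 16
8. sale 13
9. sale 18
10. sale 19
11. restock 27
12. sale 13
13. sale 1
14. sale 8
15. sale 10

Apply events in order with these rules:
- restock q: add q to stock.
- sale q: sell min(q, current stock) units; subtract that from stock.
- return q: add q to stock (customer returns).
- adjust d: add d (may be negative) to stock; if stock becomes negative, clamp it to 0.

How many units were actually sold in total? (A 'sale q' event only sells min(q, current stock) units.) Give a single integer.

Answer: 57

Derivation:
Processing events:
Start: stock = 14
  Event 1 (restock 18): 14 + 18 = 32
  Event 2 (sale 19): sell min(19,32)=19. stock: 32 - 19 = 13. total_sold = 19
  Event 3 (sale 6): sell min(6,13)=6. stock: 13 - 6 = 7. total_sold = 25
  Event 4 (sale 1): sell min(1,7)=1. stock: 7 - 1 = 6. total_sold = 26
  Event 5 (adjust -2): 6 + -2 = 4
  Event 6 (sale 23): sell min(23,4)=4. stock: 4 - 4 = 0. total_sold = 30
  Event 7 (sale 16): sell min(16,0)=0. stock: 0 - 0 = 0. total_sold = 30
  Event 8 (sale 13): sell min(13,0)=0. stock: 0 - 0 = 0. total_sold = 30
  Event 9 (sale 18): sell min(18,0)=0. stock: 0 - 0 = 0. total_sold = 30
  Event 10 (sale 19): sell min(19,0)=0. stock: 0 - 0 = 0. total_sold = 30
  Event 11 (restock 27): 0 + 27 = 27
  Event 12 (sale 13): sell min(13,27)=13. stock: 27 - 13 = 14. total_sold = 43
  Event 13 (sale 1): sell min(1,14)=1. stock: 14 - 1 = 13. total_sold = 44
  Event 14 (sale 8): sell min(8,13)=8. stock: 13 - 8 = 5. total_sold = 52
  Event 15 (sale 10): sell min(10,5)=5. stock: 5 - 5 = 0. total_sold = 57
Final: stock = 0, total_sold = 57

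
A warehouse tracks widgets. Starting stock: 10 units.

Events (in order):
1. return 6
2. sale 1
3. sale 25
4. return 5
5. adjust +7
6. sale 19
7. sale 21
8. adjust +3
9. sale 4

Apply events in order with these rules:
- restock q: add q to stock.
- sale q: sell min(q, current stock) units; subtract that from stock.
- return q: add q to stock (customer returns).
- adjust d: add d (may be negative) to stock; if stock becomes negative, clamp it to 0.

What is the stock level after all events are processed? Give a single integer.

Answer: 0

Derivation:
Processing events:
Start: stock = 10
  Event 1 (return 6): 10 + 6 = 16
  Event 2 (sale 1): sell min(1,16)=1. stock: 16 - 1 = 15. total_sold = 1
  Event 3 (sale 25): sell min(25,15)=15. stock: 15 - 15 = 0. total_sold = 16
  Event 4 (return 5): 0 + 5 = 5
  Event 5 (adjust +7): 5 + 7 = 12
  Event 6 (sale 19): sell min(19,12)=12. stock: 12 - 12 = 0. total_sold = 28
  Event 7 (sale 21): sell min(21,0)=0. stock: 0 - 0 = 0. total_sold = 28
  Event 8 (adjust +3): 0 + 3 = 3
  Event 9 (sale 4): sell min(4,3)=3. stock: 3 - 3 = 0. total_sold = 31
Final: stock = 0, total_sold = 31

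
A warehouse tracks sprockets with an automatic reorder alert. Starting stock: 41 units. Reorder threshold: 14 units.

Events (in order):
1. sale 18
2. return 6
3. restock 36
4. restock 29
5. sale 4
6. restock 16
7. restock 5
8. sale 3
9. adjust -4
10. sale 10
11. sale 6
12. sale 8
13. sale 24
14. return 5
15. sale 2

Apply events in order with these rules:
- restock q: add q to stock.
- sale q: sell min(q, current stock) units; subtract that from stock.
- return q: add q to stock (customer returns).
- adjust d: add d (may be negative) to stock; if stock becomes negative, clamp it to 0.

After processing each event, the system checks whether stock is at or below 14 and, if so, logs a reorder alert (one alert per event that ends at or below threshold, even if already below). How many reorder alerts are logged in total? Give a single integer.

Answer: 0

Derivation:
Processing events:
Start: stock = 41
  Event 1 (sale 18): sell min(18,41)=18. stock: 41 - 18 = 23. total_sold = 18
  Event 2 (return 6): 23 + 6 = 29
  Event 3 (restock 36): 29 + 36 = 65
  Event 4 (restock 29): 65 + 29 = 94
  Event 5 (sale 4): sell min(4,94)=4. stock: 94 - 4 = 90. total_sold = 22
  Event 6 (restock 16): 90 + 16 = 106
  Event 7 (restock 5): 106 + 5 = 111
  Event 8 (sale 3): sell min(3,111)=3. stock: 111 - 3 = 108. total_sold = 25
  Event 9 (adjust -4): 108 + -4 = 104
  Event 10 (sale 10): sell min(10,104)=10. stock: 104 - 10 = 94. total_sold = 35
  Event 11 (sale 6): sell min(6,94)=6. stock: 94 - 6 = 88. total_sold = 41
  Event 12 (sale 8): sell min(8,88)=8. stock: 88 - 8 = 80. total_sold = 49
  Event 13 (sale 24): sell min(24,80)=24. stock: 80 - 24 = 56. total_sold = 73
  Event 14 (return 5): 56 + 5 = 61
  Event 15 (sale 2): sell min(2,61)=2. stock: 61 - 2 = 59. total_sold = 75
Final: stock = 59, total_sold = 75

Checking against threshold 14:
  After event 1: stock=23 > 14
  After event 2: stock=29 > 14
  After event 3: stock=65 > 14
  After event 4: stock=94 > 14
  After event 5: stock=90 > 14
  After event 6: stock=106 > 14
  After event 7: stock=111 > 14
  After event 8: stock=108 > 14
  After event 9: stock=104 > 14
  After event 10: stock=94 > 14
  After event 11: stock=88 > 14
  After event 12: stock=80 > 14
  After event 13: stock=56 > 14
  After event 14: stock=61 > 14
  After event 15: stock=59 > 14
Alert events: []. Count = 0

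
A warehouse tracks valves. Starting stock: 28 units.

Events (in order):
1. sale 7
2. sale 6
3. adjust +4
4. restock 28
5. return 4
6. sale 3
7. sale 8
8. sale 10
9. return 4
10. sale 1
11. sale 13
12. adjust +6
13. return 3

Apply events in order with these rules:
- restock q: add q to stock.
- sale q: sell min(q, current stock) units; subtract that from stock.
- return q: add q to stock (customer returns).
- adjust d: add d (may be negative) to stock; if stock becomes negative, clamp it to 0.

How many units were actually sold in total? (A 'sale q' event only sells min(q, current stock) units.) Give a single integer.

Processing events:
Start: stock = 28
  Event 1 (sale 7): sell min(7,28)=7. stock: 28 - 7 = 21. total_sold = 7
  Event 2 (sale 6): sell min(6,21)=6. stock: 21 - 6 = 15. total_sold = 13
  Event 3 (adjust +4): 15 + 4 = 19
  Event 4 (restock 28): 19 + 28 = 47
  Event 5 (return 4): 47 + 4 = 51
  Event 6 (sale 3): sell min(3,51)=3. stock: 51 - 3 = 48. total_sold = 16
  Event 7 (sale 8): sell min(8,48)=8. stock: 48 - 8 = 40. total_sold = 24
  Event 8 (sale 10): sell min(10,40)=10. stock: 40 - 10 = 30. total_sold = 34
  Event 9 (return 4): 30 + 4 = 34
  Event 10 (sale 1): sell min(1,34)=1. stock: 34 - 1 = 33. total_sold = 35
  Event 11 (sale 13): sell min(13,33)=13. stock: 33 - 13 = 20. total_sold = 48
  Event 12 (adjust +6): 20 + 6 = 26
  Event 13 (return 3): 26 + 3 = 29
Final: stock = 29, total_sold = 48

Answer: 48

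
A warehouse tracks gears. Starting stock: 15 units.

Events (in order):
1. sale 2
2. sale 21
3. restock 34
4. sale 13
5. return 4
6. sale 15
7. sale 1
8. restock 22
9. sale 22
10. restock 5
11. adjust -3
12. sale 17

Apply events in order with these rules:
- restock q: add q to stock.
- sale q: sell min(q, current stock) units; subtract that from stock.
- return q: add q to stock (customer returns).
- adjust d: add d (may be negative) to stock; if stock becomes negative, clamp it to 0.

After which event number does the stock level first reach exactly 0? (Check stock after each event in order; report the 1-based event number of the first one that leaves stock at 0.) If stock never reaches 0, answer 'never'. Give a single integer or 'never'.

Processing events:
Start: stock = 15
  Event 1 (sale 2): sell min(2,15)=2. stock: 15 - 2 = 13. total_sold = 2
  Event 2 (sale 21): sell min(21,13)=13. stock: 13 - 13 = 0. total_sold = 15
  Event 3 (restock 34): 0 + 34 = 34
  Event 4 (sale 13): sell min(13,34)=13. stock: 34 - 13 = 21. total_sold = 28
  Event 5 (return 4): 21 + 4 = 25
  Event 6 (sale 15): sell min(15,25)=15. stock: 25 - 15 = 10. total_sold = 43
  Event 7 (sale 1): sell min(1,10)=1. stock: 10 - 1 = 9. total_sold = 44
  Event 8 (restock 22): 9 + 22 = 31
  Event 9 (sale 22): sell min(22,31)=22. stock: 31 - 22 = 9. total_sold = 66
  Event 10 (restock 5): 9 + 5 = 14
  Event 11 (adjust -3): 14 + -3 = 11
  Event 12 (sale 17): sell min(17,11)=11. stock: 11 - 11 = 0. total_sold = 77
Final: stock = 0, total_sold = 77

First zero at event 2.

Answer: 2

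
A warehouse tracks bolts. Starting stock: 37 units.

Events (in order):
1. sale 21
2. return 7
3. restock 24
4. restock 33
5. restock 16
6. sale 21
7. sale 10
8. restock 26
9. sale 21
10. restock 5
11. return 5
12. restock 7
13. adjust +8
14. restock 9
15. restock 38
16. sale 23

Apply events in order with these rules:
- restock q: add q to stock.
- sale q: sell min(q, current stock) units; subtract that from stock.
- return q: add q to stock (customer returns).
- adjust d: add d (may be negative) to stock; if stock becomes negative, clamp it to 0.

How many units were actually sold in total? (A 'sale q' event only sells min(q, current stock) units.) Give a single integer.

Answer: 96

Derivation:
Processing events:
Start: stock = 37
  Event 1 (sale 21): sell min(21,37)=21. stock: 37 - 21 = 16. total_sold = 21
  Event 2 (return 7): 16 + 7 = 23
  Event 3 (restock 24): 23 + 24 = 47
  Event 4 (restock 33): 47 + 33 = 80
  Event 5 (restock 16): 80 + 16 = 96
  Event 6 (sale 21): sell min(21,96)=21. stock: 96 - 21 = 75. total_sold = 42
  Event 7 (sale 10): sell min(10,75)=10. stock: 75 - 10 = 65. total_sold = 52
  Event 8 (restock 26): 65 + 26 = 91
  Event 9 (sale 21): sell min(21,91)=21. stock: 91 - 21 = 70. total_sold = 73
  Event 10 (restock 5): 70 + 5 = 75
  Event 11 (return 5): 75 + 5 = 80
  Event 12 (restock 7): 80 + 7 = 87
  Event 13 (adjust +8): 87 + 8 = 95
  Event 14 (restock 9): 95 + 9 = 104
  Event 15 (restock 38): 104 + 38 = 142
  Event 16 (sale 23): sell min(23,142)=23. stock: 142 - 23 = 119. total_sold = 96
Final: stock = 119, total_sold = 96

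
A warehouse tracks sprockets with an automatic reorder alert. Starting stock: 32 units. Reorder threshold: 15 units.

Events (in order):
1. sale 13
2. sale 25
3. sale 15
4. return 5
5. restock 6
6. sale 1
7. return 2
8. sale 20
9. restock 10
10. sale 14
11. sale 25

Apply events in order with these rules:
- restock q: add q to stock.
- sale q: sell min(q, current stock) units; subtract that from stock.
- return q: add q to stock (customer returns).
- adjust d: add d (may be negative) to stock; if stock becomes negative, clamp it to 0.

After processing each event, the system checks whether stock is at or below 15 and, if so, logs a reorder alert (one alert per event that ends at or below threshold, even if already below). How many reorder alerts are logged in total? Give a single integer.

Processing events:
Start: stock = 32
  Event 1 (sale 13): sell min(13,32)=13. stock: 32 - 13 = 19. total_sold = 13
  Event 2 (sale 25): sell min(25,19)=19. stock: 19 - 19 = 0. total_sold = 32
  Event 3 (sale 15): sell min(15,0)=0. stock: 0 - 0 = 0. total_sold = 32
  Event 4 (return 5): 0 + 5 = 5
  Event 5 (restock 6): 5 + 6 = 11
  Event 6 (sale 1): sell min(1,11)=1. stock: 11 - 1 = 10. total_sold = 33
  Event 7 (return 2): 10 + 2 = 12
  Event 8 (sale 20): sell min(20,12)=12. stock: 12 - 12 = 0. total_sold = 45
  Event 9 (restock 10): 0 + 10 = 10
  Event 10 (sale 14): sell min(14,10)=10. stock: 10 - 10 = 0. total_sold = 55
  Event 11 (sale 25): sell min(25,0)=0. stock: 0 - 0 = 0. total_sold = 55
Final: stock = 0, total_sold = 55

Checking against threshold 15:
  After event 1: stock=19 > 15
  After event 2: stock=0 <= 15 -> ALERT
  After event 3: stock=0 <= 15 -> ALERT
  After event 4: stock=5 <= 15 -> ALERT
  After event 5: stock=11 <= 15 -> ALERT
  After event 6: stock=10 <= 15 -> ALERT
  After event 7: stock=12 <= 15 -> ALERT
  After event 8: stock=0 <= 15 -> ALERT
  After event 9: stock=10 <= 15 -> ALERT
  After event 10: stock=0 <= 15 -> ALERT
  After event 11: stock=0 <= 15 -> ALERT
Alert events: [2, 3, 4, 5, 6, 7, 8, 9, 10, 11]. Count = 10

Answer: 10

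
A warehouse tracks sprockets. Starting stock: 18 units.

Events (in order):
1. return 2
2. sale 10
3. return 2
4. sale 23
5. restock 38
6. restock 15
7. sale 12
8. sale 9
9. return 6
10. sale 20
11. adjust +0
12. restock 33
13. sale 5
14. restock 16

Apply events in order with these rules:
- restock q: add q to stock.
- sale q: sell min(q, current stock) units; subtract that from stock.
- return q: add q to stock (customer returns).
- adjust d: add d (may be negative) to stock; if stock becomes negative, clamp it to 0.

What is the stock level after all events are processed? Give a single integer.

Answer: 62

Derivation:
Processing events:
Start: stock = 18
  Event 1 (return 2): 18 + 2 = 20
  Event 2 (sale 10): sell min(10,20)=10. stock: 20 - 10 = 10. total_sold = 10
  Event 3 (return 2): 10 + 2 = 12
  Event 4 (sale 23): sell min(23,12)=12. stock: 12 - 12 = 0. total_sold = 22
  Event 5 (restock 38): 0 + 38 = 38
  Event 6 (restock 15): 38 + 15 = 53
  Event 7 (sale 12): sell min(12,53)=12. stock: 53 - 12 = 41. total_sold = 34
  Event 8 (sale 9): sell min(9,41)=9. stock: 41 - 9 = 32. total_sold = 43
  Event 9 (return 6): 32 + 6 = 38
  Event 10 (sale 20): sell min(20,38)=20. stock: 38 - 20 = 18. total_sold = 63
  Event 11 (adjust +0): 18 + 0 = 18
  Event 12 (restock 33): 18 + 33 = 51
  Event 13 (sale 5): sell min(5,51)=5. stock: 51 - 5 = 46. total_sold = 68
  Event 14 (restock 16): 46 + 16 = 62
Final: stock = 62, total_sold = 68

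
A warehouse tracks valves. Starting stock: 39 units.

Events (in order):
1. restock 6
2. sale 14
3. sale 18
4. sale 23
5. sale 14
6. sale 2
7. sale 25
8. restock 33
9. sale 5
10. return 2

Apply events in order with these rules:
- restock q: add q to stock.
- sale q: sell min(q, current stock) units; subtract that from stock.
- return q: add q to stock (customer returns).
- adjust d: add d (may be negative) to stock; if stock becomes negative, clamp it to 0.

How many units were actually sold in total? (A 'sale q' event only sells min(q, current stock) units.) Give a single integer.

Answer: 50

Derivation:
Processing events:
Start: stock = 39
  Event 1 (restock 6): 39 + 6 = 45
  Event 2 (sale 14): sell min(14,45)=14. stock: 45 - 14 = 31. total_sold = 14
  Event 3 (sale 18): sell min(18,31)=18. stock: 31 - 18 = 13. total_sold = 32
  Event 4 (sale 23): sell min(23,13)=13. stock: 13 - 13 = 0. total_sold = 45
  Event 5 (sale 14): sell min(14,0)=0. stock: 0 - 0 = 0. total_sold = 45
  Event 6 (sale 2): sell min(2,0)=0. stock: 0 - 0 = 0. total_sold = 45
  Event 7 (sale 25): sell min(25,0)=0. stock: 0 - 0 = 0. total_sold = 45
  Event 8 (restock 33): 0 + 33 = 33
  Event 9 (sale 5): sell min(5,33)=5. stock: 33 - 5 = 28. total_sold = 50
  Event 10 (return 2): 28 + 2 = 30
Final: stock = 30, total_sold = 50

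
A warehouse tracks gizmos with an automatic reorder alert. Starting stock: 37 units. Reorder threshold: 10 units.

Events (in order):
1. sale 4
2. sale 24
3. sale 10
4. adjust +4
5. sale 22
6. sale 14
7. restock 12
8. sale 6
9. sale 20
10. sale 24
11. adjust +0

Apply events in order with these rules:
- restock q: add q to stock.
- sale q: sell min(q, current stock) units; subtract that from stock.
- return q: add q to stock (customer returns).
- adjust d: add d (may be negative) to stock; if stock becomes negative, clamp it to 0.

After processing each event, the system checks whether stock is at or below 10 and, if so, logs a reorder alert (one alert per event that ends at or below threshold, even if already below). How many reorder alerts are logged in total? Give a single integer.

Answer: 9

Derivation:
Processing events:
Start: stock = 37
  Event 1 (sale 4): sell min(4,37)=4. stock: 37 - 4 = 33. total_sold = 4
  Event 2 (sale 24): sell min(24,33)=24. stock: 33 - 24 = 9. total_sold = 28
  Event 3 (sale 10): sell min(10,9)=9. stock: 9 - 9 = 0. total_sold = 37
  Event 4 (adjust +4): 0 + 4 = 4
  Event 5 (sale 22): sell min(22,4)=4. stock: 4 - 4 = 0. total_sold = 41
  Event 6 (sale 14): sell min(14,0)=0. stock: 0 - 0 = 0. total_sold = 41
  Event 7 (restock 12): 0 + 12 = 12
  Event 8 (sale 6): sell min(6,12)=6. stock: 12 - 6 = 6. total_sold = 47
  Event 9 (sale 20): sell min(20,6)=6. stock: 6 - 6 = 0. total_sold = 53
  Event 10 (sale 24): sell min(24,0)=0. stock: 0 - 0 = 0. total_sold = 53
  Event 11 (adjust +0): 0 + 0 = 0
Final: stock = 0, total_sold = 53

Checking against threshold 10:
  After event 1: stock=33 > 10
  After event 2: stock=9 <= 10 -> ALERT
  After event 3: stock=0 <= 10 -> ALERT
  After event 4: stock=4 <= 10 -> ALERT
  After event 5: stock=0 <= 10 -> ALERT
  After event 6: stock=0 <= 10 -> ALERT
  After event 7: stock=12 > 10
  After event 8: stock=6 <= 10 -> ALERT
  After event 9: stock=0 <= 10 -> ALERT
  After event 10: stock=0 <= 10 -> ALERT
  After event 11: stock=0 <= 10 -> ALERT
Alert events: [2, 3, 4, 5, 6, 8, 9, 10, 11]. Count = 9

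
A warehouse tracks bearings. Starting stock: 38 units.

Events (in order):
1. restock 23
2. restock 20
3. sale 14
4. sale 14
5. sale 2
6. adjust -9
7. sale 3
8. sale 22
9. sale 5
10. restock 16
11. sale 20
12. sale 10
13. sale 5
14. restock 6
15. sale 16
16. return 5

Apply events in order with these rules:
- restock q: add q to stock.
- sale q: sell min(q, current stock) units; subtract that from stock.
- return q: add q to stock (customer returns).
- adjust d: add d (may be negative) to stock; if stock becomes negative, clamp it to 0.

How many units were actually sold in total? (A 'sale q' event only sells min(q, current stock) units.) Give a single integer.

Processing events:
Start: stock = 38
  Event 1 (restock 23): 38 + 23 = 61
  Event 2 (restock 20): 61 + 20 = 81
  Event 3 (sale 14): sell min(14,81)=14. stock: 81 - 14 = 67. total_sold = 14
  Event 4 (sale 14): sell min(14,67)=14. stock: 67 - 14 = 53. total_sold = 28
  Event 5 (sale 2): sell min(2,53)=2. stock: 53 - 2 = 51. total_sold = 30
  Event 6 (adjust -9): 51 + -9 = 42
  Event 7 (sale 3): sell min(3,42)=3. stock: 42 - 3 = 39. total_sold = 33
  Event 8 (sale 22): sell min(22,39)=22. stock: 39 - 22 = 17. total_sold = 55
  Event 9 (sale 5): sell min(5,17)=5. stock: 17 - 5 = 12. total_sold = 60
  Event 10 (restock 16): 12 + 16 = 28
  Event 11 (sale 20): sell min(20,28)=20. stock: 28 - 20 = 8. total_sold = 80
  Event 12 (sale 10): sell min(10,8)=8. stock: 8 - 8 = 0. total_sold = 88
  Event 13 (sale 5): sell min(5,0)=0. stock: 0 - 0 = 0. total_sold = 88
  Event 14 (restock 6): 0 + 6 = 6
  Event 15 (sale 16): sell min(16,6)=6. stock: 6 - 6 = 0. total_sold = 94
  Event 16 (return 5): 0 + 5 = 5
Final: stock = 5, total_sold = 94

Answer: 94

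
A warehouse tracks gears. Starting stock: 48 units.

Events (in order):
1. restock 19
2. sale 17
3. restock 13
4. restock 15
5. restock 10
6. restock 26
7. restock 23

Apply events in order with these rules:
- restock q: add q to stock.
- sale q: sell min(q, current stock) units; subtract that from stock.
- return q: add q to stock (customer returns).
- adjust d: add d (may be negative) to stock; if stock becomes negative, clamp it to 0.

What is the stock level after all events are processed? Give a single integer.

Processing events:
Start: stock = 48
  Event 1 (restock 19): 48 + 19 = 67
  Event 2 (sale 17): sell min(17,67)=17. stock: 67 - 17 = 50. total_sold = 17
  Event 3 (restock 13): 50 + 13 = 63
  Event 4 (restock 15): 63 + 15 = 78
  Event 5 (restock 10): 78 + 10 = 88
  Event 6 (restock 26): 88 + 26 = 114
  Event 7 (restock 23): 114 + 23 = 137
Final: stock = 137, total_sold = 17

Answer: 137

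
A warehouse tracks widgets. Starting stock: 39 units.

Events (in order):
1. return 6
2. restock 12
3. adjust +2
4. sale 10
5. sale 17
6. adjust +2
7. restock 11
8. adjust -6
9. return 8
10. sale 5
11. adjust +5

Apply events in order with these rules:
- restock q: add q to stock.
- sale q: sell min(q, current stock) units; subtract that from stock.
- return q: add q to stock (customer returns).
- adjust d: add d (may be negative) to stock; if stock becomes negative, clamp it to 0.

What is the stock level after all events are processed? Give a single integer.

Processing events:
Start: stock = 39
  Event 1 (return 6): 39 + 6 = 45
  Event 2 (restock 12): 45 + 12 = 57
  Event 3 (adjust +2): 57 + 2 = 59
  Event 4 (sale 10): sell min(10,59)=10. stock: 59 - 10 = 49. total_sold = 10
  Event 5 (sale 17): sell min(17,49)=17. stock: 49 - 17 = 32. total_sold = 27
  Event 6 (adjust +2): 32 + 2 = 34
  Event 7 (restock 11): 34 + 11 = 45
  Event 8 (adjust -6): 45 + -6 = 39
  Event 9 (return 8): 39 + 8 = 47
  Event 10 (sale 5): sell min(5,47)=5. stock: 47 - 5 = 42. total_sold = 32
  Event 11 (adjust +5): 42 + 5 = 47
Final: stock = 47, total_sold = 32

Answer: 47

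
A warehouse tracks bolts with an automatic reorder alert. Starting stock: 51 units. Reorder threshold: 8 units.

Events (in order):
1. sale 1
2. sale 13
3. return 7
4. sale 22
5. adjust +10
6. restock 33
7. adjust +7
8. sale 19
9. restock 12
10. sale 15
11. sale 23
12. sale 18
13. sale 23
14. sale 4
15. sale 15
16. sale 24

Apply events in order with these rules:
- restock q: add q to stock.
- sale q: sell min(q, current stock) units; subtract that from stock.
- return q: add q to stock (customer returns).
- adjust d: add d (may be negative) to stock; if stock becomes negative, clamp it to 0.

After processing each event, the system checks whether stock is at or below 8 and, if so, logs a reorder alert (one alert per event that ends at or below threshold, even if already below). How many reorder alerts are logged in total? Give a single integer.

Answer: 4

Derivation:
Processing events:
Start: stock = 51
  Event 1 (sale 1): sell min(1,51)=1. stock: 51 - 1 = 50. total_sold = 1
  Event 2 (sale 13): sell min(13,50)=13. stock: 50 - 13 = 37. total_sold = 14
  Event 3 (return 7): 37 + 7 = 44
  Event 4 (sale 22): sell min(22,44)=22. stock: 44 - 22 = 22. total_sold = 36
  Event 5 (adjust +10): 22 + 10 = 32
  Event 6 (restock 33): 32 + 33 = 65
  Event 7 (adjust +7): 65 + 7 = 72
  Event 8 (sale 19): sell min(19,72)=19. stock: 72 - 19 = 53. total_sold = 55
  Event 9 (restock 12): 53 + 12 = 65
  Event 10 (sale 15): sell min(15,65)=15. stock: 65 - 15 = 50. total_sold = 70
  Event 11 (sale 23): sell min(23,50)=23. stock: 50 - 23 = 27. total_sold = 93
  Event 12 (sale 18): sell min(18,27)=18. stock: 27 - 18 = 9. total_sold = 111
  Event 13 (sale 23): sell min(23,9)=9. stock: 9 - 9 = 0. total_sold = 120
  Event 14 (sale 4): sell min(4,0)=0. stock: 0 - 0 = 0. total_sold = 120
  Event 15 (sale 15): sell min(15,0)=0. stock: 0 - 0 = 0. total_sold = 120
  Event 16 (sale 24): sell min(24,0)=0. stock: 0 - 0 = 0. total_sold = 120
Final: stock = 0, total_sold = 120

Checking against threshold 8:
  After event 1: stock=50 > 8
  After event 2: stock=37 > 8
  After event 3: stock=44 > 8
  After event 4: stock=22 > 8
  After event 5: stock=32 > 8
  After event 6: stock=65 > 8
  After event 7: stock=72 > 8
  After event 8: stock=53 > 8
  After event 9: stock=65 > 8
  After event 10: stock=50 > 8
  After event 11: stock=27 > 8
  After event 12: stock=9 > 8
  After event 13: stock=0 <= 8 -> ALERT
  After event 14: stock=0 <= 8 -> ALERT
  After event 15: stock=0 <= 8 -> ALERT
  After event 16: stock=0 <= 8 -> ALERT
Alert events: [13, 14, 15, 16]. Count = 4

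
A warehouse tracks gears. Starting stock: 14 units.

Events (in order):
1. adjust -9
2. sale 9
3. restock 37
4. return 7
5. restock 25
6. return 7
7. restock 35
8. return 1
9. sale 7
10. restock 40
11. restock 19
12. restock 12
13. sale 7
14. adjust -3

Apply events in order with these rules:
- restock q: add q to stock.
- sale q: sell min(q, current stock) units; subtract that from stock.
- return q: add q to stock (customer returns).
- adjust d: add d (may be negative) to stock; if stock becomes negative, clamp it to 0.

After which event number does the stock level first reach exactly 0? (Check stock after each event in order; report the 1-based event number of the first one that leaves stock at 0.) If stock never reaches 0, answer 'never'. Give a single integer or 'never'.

Answer: 2

Derivation:
Processing events:
Start: stock = 14
  Event 1 (adjust -9): 14 + -9 = 5
  Event 2 (sale 9): sell min(9,5)=5. stock: 5 - 5 = 0. total_sold = 5
  Event 3 (restock 37): 0 + 37 = 37
  Event 4 (return 7): 37 + 7 = 44
  Event 5 (restock 25): 44 + 25 = 69
  Event 6 (return 7): 69 + 7 = 76
  Event 7 (restock 35): 76 + 35 = 111
  Event 8 (return 1): 111 + 1 = 112
  Event 9 (sale 7): sell min(7,112)=7. stock: 112 - 7 = 105. total_sold = 12
  Event 10 (restock 40): 105 + 40 = 145
  Event 11 (restock 19): 145 + 19 = 164
  Event 12 (restock 12): 164 + 12 = 176
  Event 13 (sale 7): sell min(7,176)=7. stock: 176 - 7 = 169. total_sold = 19
  Event 14 (adjust -3): 169 + -3 = 166
Final: stock = 166, total_sold = 19

First zero at event 2.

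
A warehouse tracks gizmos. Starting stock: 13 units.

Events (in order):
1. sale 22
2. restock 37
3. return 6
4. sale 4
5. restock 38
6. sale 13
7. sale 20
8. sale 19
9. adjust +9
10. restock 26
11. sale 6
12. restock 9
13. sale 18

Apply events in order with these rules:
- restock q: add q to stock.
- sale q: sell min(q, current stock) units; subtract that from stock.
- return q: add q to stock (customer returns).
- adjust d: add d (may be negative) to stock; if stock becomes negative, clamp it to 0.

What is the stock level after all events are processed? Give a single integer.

Answer: 45

Derivation:
Processing events:
Start: stock = 13
  Event 1 (sale 22): sell min(22,13)=13. stock: 13 - 13 = 0. total_sold = 13
  Event 2 (restock 37): 0 + 37 = 37
  Event 3 (return 6): 37 + 6 = 43
  Event 4 (sale 4): sell min(4,43)=4. stock: 43 - 4 = 39. total_sold = 17
  Event 5 (restock 38): 39 + 38 = 77
  Event 6 (sale 13): sell min(13,77)=13. stock: 77 - 13 = 64. total_sold = 30
  Event 7 (sale 20): sell min(20,64)=20. stock: 64 - 20 = 44. total_sold = 50
  Event 8 (sale 19): sell min(19,44)=19. stock: 44 - 19 = 25. total_sold = 69
  Event 9 (adjust +9): 25 + 9 = 34
  Event 10 (restock 26): 34 + 26 = 60
  Event 11 (sale 6): sell min(6,60)=6. stock: 60 - 6 = 54. total_sold = 75
  Event 12 (restock 9): 54 + 9 = 63
  Event 13 (sale 18): sell min(18,63)=18. stock: 63 - 18 = 45. total_sold = 93
Final: stock = 45, total_sold = 93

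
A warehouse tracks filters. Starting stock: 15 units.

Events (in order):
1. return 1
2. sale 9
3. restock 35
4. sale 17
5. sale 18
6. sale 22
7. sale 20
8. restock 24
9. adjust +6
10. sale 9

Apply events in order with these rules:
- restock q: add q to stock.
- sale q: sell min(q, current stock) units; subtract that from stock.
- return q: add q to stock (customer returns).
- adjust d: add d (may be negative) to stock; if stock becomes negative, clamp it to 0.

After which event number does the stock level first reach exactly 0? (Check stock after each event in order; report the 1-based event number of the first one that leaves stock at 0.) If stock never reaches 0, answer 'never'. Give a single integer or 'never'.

Answer: 6

Derivation:
Processing events:
Start: stock = 15
  Event 1 (return 1): 15 + 1 = 16
  Event 2 (sale 9): sell min(9,16)=9. stock: 16 - 9 = 7. total_sold = 9
  Event 3 (restock 35): 7 + 35 = 42
  Event 4 (sale 17): sell min(17,42)=17. stock: 42 - 17 = 25. total_sold = 26
  Event 5 (sale 18): sell min(18,25)=18. stock: 25 - 18 = 7. total_sold = 44
  Event 6 (sale 22): sell min(22,7)=7. stock: 7 - 7 = 0. total_sold = 51
  Event 7 (sale 20): sell min(20,0)=0. stock: 0 - 0 = 0. total_sold = 51
  Event 8 (restock 24): 0 + 24 = 24
  Event 9 (adjust +6): 24 + 6 = 30
  Event 10 (sale 9): sell min(9,30)=9. stock: 30 - 9 = 21. total_sold = 60
Final: stock = 21, total_sold = 60

First zero at event 6.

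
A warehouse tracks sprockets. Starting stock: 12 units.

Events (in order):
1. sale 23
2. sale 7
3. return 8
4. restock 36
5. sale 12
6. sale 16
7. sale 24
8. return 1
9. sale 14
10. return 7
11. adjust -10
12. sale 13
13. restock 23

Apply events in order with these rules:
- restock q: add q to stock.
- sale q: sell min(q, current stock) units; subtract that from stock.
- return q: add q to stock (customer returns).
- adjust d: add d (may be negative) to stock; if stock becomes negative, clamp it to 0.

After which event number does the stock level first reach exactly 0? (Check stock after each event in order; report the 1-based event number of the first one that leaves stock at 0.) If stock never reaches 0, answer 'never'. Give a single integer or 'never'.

Answer: 1

Derivation:
Processing events:
Start: stock = 12
  Event 1 (sale 23): sell min(23,12)=12. stock: 12 - 12 = 0. total_sold = 12
  Event 2 (sale 7): sell min(7,0)=0. stock: 0 - 0 = 0. total_sold = 12
  Event 3 (return 8): 0 + 8 = 8
  Event 4 (restock 36): 8 + 36 = 44
  Event 5 (sale 12): sell min(12,44)=12. stock: 44 - 12 = 32. total_sold = 24
  Event 6 (sale 16): sell min(16,32)=16. stock: 32 - 16 = 16. total_sold = 40
  Event 7 (sale 24): sell min(24,16)=16. stock: 16 - 16 = 0. total_sold = 56
  Event 8 (return 1): 0 + 1 = 1
  Event 9 (sale 14): sell min(14,1)=1. stock: 1 - 1 = 0. total_sold = 57
  Event 10 (return 7): 0 + 7 = 7
  Event 11 (adjust -10): 7 + -10 = 0 (clamped to 0)
  Event 12 (sale 13): sell min(13,0)=0. stock: 0 - 0 = 0. total_sold = 57
  Event 13 (restock 23): 0 + 23 = 23
Final: stock = 23, total_sold = 57

First zero at event 1.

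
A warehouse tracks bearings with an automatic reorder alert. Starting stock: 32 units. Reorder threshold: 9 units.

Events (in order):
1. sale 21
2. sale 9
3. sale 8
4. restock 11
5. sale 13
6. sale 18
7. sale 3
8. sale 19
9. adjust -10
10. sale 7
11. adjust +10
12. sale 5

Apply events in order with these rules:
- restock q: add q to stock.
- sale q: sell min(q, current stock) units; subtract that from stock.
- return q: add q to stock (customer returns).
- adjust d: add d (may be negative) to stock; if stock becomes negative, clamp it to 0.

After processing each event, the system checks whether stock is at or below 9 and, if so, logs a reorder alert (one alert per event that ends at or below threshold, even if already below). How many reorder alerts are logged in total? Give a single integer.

Processing events:
Start: stock = 32
  Event 1 (sale 21): sell min(21,32)=21. stock: 32 - 21 = 11. total_sold = 21
  Event 2 (sale 9): sell min(9,11)=9. stock: 11 - 9 = 2. total_sold = 30
  Event 3 (sale 8): sell min(8,2)=2. stock: 2 - 2 = 0. total_sold = 32
  Event 4 (restock 11): 0 + 11 = 11
  Event 5 (sale 13): sell min(13,11)=11. stock: 11 - 11 = 0. total_sold = 43
  Event 6 (sale 18): sell min(18,0)=0. stock: 0 - 0 = 0. total_sold = 43
  Event 7 (sale 3): sell min(3,0)=0. stock: 0 - 0 = 0. total_sold = 43
  Event 8 (sale 19): sell min(19,0)=0. stock: 0 - 0 = 0. total_sold = 43
  Event 9 (adjust -10): 0 + -10 = 0 (clamped to 0)
  Event 10 (sale 7): sell min(7,0)=0. stock: 0 - 0 = 0. total_sold = 43
  Event 11 (adjust +10): 0 + 10 = 10
  Event 12 (sale 5): sell min(5,10)=5. stock: 10 - 5 = 5. total_sold = 48
Final: stock = 5, total_sold = 48

Checking against threshold 9:
  After event 1: stock=11 > 9
  After event 2: stock=2 <= 9 -> ALERT
  After event 3: stock=0 <= 9 -> ALERT
  After event 4: stock=11 > 9
  After event 5: stock=0 <= 9 -> ALERT
  After event 6: stock=0 <= 9 -> ALERT
  After event 7: stock=0 <= 9 -> ALERT
  After event 8: stock=0 <= 9 -> ALERT
  After event 9: stock=0 <= 9 -> ALERT
  After event 10: stock=0 <= 9 -> ALERT
  After event 11: stock=10 > 9
  After event 12: stock=5 <= 9 -> ALERT
Alert events: [2, 3, 5, 6, 7, 8, 9, 10, 12]. Count = 9

Answer: 9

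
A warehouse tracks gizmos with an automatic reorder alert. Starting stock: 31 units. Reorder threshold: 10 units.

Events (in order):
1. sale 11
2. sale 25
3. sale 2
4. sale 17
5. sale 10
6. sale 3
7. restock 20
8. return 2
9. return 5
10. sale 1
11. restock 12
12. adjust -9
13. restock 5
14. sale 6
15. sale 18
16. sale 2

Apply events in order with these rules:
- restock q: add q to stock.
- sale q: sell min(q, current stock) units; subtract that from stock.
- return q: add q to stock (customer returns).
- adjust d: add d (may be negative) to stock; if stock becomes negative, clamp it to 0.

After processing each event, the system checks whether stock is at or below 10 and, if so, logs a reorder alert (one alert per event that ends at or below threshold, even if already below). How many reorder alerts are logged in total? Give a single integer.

Answer: 7

Derivation:
Processing events:
Start: stock = 31
  Event 1 (sale 11): sell min(11,31)=11. stock: 31 - 11 = 20. total_sold = 11
  Event 2 (sale 25): sell min(25,20)=20. stock: 20 - 20 = 0. total_sold = 31
  Event 3 (sale 2): sell min(2,0)=0. stock: 0 - 0 = 0. total_sold = 31
  Event 4 (sale 17): sell min(17,0)=0. stock: 0 - 0 = 0. total_sold = 31
  Event 5 (sale 10): sell min(10,0)=0. stock: 0 - 0 = 0. total_sold = 31
  Event 6 (sale 3): sell min(3,0)=0. stock: 0 - 0 = 0. total_sold = 31
  Event 7 (restock 20): 0 + 20 = 20
  Event 8 (return 2): 20 + 2 = 22
  Event 9 (return 5): 22 + 5 = 27
  Event 10 (sale 1): sell min(1,27)=1. stock: 27 - 1 = 26. total_sold = 32
  Event 11 (restock 12): 26 + 12 = 38
  Event 12 (adjust -9): 38 + -9 = 29
  Event 13 (restock 5): 29 + 5 = 34
  Event 14 (sale 6): sell min(6,34)=6. stock: 34 - 6 = 28. total_sold = 38
  Event 15 (sale 18): sell min(18,28)=18. stock: 28 - 18 = 10. total_sold = 56
  Event 16 (sale 2): sell min(2,10)=2. stock: 10 - 2 = 8. total_sold = 58
Final: stock = 8, total_sold = 58

Checking against threshold 10:
  After event 1: stock=20 > 10
  After event 2: stock=0 <= 10 -> ALERT
  After event 3: stock=0 <= 10 -> ALERT
  After event 4: stock=0 <= 10 -> ALERT
  After event 5: stock=0 <= 10 -> ALERT
  After event 6: stock=0 <= 10 -> ALERT
  After event 7: stock=20 > 10
  After event 8: stock=22 > 10
  After event 9: stock=27 > 10
  After event 10: stock=26 > 10
  After event 11: stock=38 > 10
  After event 12: stock=29 > 10
  After event 13: stock=34 > 10
  After event 14: stock=28 > 10
  After event 15: stock=10 <= 10 -> ALERT
  After event 16: stock=8 <= 10 -> ALERT
Alert events: [2, 3, 4, 5, 6, 15, 16]. Count = 7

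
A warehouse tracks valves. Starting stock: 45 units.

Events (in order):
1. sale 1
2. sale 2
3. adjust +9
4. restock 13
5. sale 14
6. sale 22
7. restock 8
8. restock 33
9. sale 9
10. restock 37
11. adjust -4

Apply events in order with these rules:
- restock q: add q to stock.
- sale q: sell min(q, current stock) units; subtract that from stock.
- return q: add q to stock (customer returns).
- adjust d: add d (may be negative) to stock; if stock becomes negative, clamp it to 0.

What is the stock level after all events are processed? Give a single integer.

Processing events:
Start: stock = 45
  Event 1 (sale 1): sell min(1,45)=1. stock: 45 - 1 = 44. total_sold = 1
  Event 2 (sale 2): sell min(2,44)=2. stock: 44 - 2 = 42. total_sold = 3
  Event 3 (adjust +9): 42 + 9 = 51
  Event 4 (restock 13): 51 + 13 = 64
  Event 5 (sale 14): sell min(14,64)=14. stock: 64 - 14 = 50. total_sold = 17
  Event 6 (sale 22): sell min(22,50)=22. stock: 50 - 22 = 28. total_sold = 39
  Event 7 (restock 8): 28 + 8 = 36
  Event 8 (restock 33): 36 + 33 = 69
  Event 9 (sale 9): sell min(9,69)=9. stock: 69 - 9 = 60. total_sold = 48
  Event 10 (restock 37): 60 + 37 = 97
  Event 11 (adjust -4): 97 + -4 = 93
Final: stock = 93, total_sold = 48

Answer: 93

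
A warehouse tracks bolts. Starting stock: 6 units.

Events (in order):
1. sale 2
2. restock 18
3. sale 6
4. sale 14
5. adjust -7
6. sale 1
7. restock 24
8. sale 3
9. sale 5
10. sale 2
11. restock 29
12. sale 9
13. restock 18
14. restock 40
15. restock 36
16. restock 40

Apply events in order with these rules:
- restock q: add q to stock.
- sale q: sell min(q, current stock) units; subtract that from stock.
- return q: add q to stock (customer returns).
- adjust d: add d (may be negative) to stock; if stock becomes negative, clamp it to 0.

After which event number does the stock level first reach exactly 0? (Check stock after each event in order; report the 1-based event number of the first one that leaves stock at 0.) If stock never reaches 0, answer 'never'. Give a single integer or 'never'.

Processing events:
Start: stock = 6
  Event 1 (sale 2): sell min(2,6)=2. stock: 6 - 2 = 4. total_sold = 2
  Event 2 (restock 18): 4 + 18 = 22
  Event 3 (sale 6): sell min(6,22)=6. stock: 22 - 6 = 16. total_sold = 8
  Event 4 (sale 14): sell min(14,16)=14. stock: 16 - 14 = 2. total_sold = 22
  Event 5 (adjust -7): 2 + -7 = 0 (clamped to 0)
  Event 6 (sale 1): sell min(1,0)=0. stock: 0 - 0 = 0. total_sold = 22
  Event 7 (restock 24): 0 + 24 = 24
  Event 8 (sale 3): sell min(3,24)=3. stock: 24 - 3 = 21. total_sold = 25
  Event 9 (sale 5): sell min(5,21)=5. stock: 21 - 5 = 16. total_sold = 30
  Event 10 (sale 2): sell min(2,16)=2. stock: 16 - 2 = 14. total_sold = 32
  Event 11 (restock 29): 14 + 29 = 43
  Event 12 (sale 9): sell min(9,43)=9. stock: 43 - 9 = 34. total_sold = 41
  Event 13 (restock 18): 34 + 18 = 52
  Event 14 (restock 40): 52 + 40 = 92
  Event 15 (restock 36): 92 + 36 = 128
  Event 16 (restock 40): 128 + 40 = 168
Final: stock = 168, total_sold = 41

First zero at event 5.

Answer: 5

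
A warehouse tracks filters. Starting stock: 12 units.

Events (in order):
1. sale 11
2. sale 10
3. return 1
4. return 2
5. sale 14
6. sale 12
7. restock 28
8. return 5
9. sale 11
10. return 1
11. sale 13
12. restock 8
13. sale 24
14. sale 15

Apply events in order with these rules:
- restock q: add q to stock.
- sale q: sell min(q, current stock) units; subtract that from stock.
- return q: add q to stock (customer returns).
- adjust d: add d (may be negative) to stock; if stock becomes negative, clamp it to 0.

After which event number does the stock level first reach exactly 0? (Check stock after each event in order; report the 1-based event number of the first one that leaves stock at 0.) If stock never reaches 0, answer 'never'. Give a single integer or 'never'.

Answer: 2

Derivation:
Processing events:
Start: stock = 12
  Event 1 (sale 11): sell min(11,12)=11. stock: 12 - 11 = 1. total_sold = 11
  Event 2 (sale 10): sell min(10,1)=1. stock: 1 - 1 = 0. total_sold = 12
  Event 3 (return 1): 0 + 1 = 1
  Event 4 (return 2): 1 + 2 = 3
  Event 5 (sale 14): sell min(14,3)=3. stock: 3 - 3 = 0. total_sold = 15
  Event 6 (sale 12): sell min(12,0)=0. stock: 0 - 0 = 0. total_sold = 15
  Event 7 (restock 28): 0 + 28 = 28
  Event 8 (return 5): 28 + 5 = 33
  Event 9 (sale 11): sell min(11,33)=11. stock: 33 - 11 = 22. total_sold = 26
  Event 10 (return 1): 22 + 1 = 23
  Event 11 (sale 13): sell min(13,23)=13. stock: 23 - 13 = 10. total_sold = 39
  Event 12 (restock 8): 10 + 8 = 18
  Event 13 (sale 24): sell min(24,18)=18. stock: 18 - 18 = 0. total_sold = 57
  Event 14 (sale 15): sell min(15,0)=0. stock: 0 - 0 = 0. total_sold = 57
Final: stock = 0, total_sold = 57

First zero at event 2.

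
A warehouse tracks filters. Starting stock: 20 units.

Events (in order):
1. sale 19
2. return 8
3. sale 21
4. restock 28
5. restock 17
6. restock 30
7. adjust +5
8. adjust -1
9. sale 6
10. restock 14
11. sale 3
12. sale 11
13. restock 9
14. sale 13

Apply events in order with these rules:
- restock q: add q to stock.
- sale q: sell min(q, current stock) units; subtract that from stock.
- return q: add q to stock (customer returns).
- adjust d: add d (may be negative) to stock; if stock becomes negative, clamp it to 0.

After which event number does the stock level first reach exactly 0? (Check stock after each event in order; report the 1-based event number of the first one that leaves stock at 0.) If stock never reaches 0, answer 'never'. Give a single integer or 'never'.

Answer: 3

Derivation:
Processing events:
Start: stock = 20
  Event 1 (sale 19): sell min(19,20)=19. stock: 20 - 19 = 1. total_sold = 19
  Event 2 (return 8): 1 + 8 = 9
  Event 3 (sale 21): sell min(21,9)=9. stock: 9 - 9 = 0. total_sold = 28
  Event 4 (restock 28): 0 + 28 = 28
  Event 5 (restock 17): 28 + 17 = 45
  Event 6 (restock 30): 45 + 30 = 75
  Event 7 (adjust +5): 75 + 5 = 80
  Event 8 (adjust -1): 80 + -1 = 79
  Event 9 (sale 6): sell min(6,79)=6. stock: 79 - 6 = 73. total_sold = 34
  Event 10 (restock 14): 73 + 14 = 87
  Event 11 (sale 3): sell min(3,87)=3. stock: 87 - 3 = 84. total_sold = 37
  Event 12 (sale 11): sell min(11,84)=11. stock: 84 - 11 = 73. total_sold = 48
  Event 13 (restock 9): 73 + 9 = 82
  Event 14 (sale 13): sell min(13,82)=13. stock: 82 - 13 = 69. total_sold = 61
Final: stock = 69, total_sold = 61

First zero at event 3.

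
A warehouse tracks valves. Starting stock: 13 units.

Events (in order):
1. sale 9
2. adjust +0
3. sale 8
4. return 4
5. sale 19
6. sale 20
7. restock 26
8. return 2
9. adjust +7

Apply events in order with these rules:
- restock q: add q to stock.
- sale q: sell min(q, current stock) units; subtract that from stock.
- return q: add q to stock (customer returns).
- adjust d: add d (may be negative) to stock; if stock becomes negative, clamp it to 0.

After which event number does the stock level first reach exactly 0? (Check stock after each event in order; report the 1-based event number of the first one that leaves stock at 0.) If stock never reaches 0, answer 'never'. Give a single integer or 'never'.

Answer: 3

Derivation:
Processing events:
Start: stock = 13
  Event 1 (sale 9): sell min(9,13)=9. stock: 13 - 9 = 4. total_sold = 9
  Event 2 (adjust +0): 4 + 0 = 4
  Event 3 (sale 8): sell min(8,4)=4. stock: 4 - 4 = 0. total_sold = 13
  Event 4 (return 4): 0 + 4 = 4
  Event 5 (sale 19): sell min(19,4)=4. stock: 4 - 4 = 0. total_sold = 17
  Event 6 (sale 20): sell min(20,0)=0. stock: 0 - 0 = 0. total_sold = 17
  Event 7 (restock 26): 0 + 26 = 26
  Event 8 (return 2): 26 + 2 = 28
  Event 9 (adjust +7): 28 + 7 = 35
Final: stock = 35, total_sold = 17

First zero at event 3.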